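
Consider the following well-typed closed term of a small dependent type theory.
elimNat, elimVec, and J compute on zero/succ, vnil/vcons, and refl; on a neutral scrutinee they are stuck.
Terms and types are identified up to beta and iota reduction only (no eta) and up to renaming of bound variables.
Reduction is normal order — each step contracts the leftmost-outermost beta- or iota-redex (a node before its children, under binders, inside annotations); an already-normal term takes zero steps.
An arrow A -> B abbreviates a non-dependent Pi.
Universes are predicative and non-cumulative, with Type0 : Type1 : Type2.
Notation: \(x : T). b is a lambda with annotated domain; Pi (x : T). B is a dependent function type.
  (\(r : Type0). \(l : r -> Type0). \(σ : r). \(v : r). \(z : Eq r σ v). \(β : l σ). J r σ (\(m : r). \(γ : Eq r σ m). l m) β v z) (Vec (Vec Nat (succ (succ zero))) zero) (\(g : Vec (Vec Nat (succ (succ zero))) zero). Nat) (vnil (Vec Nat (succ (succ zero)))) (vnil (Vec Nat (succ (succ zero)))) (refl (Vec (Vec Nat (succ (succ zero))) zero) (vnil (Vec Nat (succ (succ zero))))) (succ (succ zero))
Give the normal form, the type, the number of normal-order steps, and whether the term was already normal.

normal form:
  succ (succ zero)
inferred type:
  Nat
steps to reach normal form (normal order): 7
term was already normal: no
first contracted redex: a beta-redex


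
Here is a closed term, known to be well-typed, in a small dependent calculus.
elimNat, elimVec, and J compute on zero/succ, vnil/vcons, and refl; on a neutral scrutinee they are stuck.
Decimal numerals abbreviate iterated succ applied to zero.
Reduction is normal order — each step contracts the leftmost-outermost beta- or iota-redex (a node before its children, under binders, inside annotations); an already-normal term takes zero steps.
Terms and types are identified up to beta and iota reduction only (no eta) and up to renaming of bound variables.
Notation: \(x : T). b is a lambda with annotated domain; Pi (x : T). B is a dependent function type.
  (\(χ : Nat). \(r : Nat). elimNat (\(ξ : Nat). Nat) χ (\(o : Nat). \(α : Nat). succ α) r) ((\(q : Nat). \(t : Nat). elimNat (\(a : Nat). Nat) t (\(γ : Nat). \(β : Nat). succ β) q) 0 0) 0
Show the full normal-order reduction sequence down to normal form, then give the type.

reduction (normal order):
  (\(χ : Nat). \(r : Nat). elimNat (\(ξ : Nat). Nat) χ (\(o : Nat). \(α : Nat). succ α) r) ((\(q : Nat). \(t : Nat). elimNat (\(a : Nat). Nat) t (\(γ : Nat). \(β : Nat). succ β) q) 0 0) 0
  ~> (\(χ : Nat). elimNat (\(r : Nat). Nat) ((\(ξ : Nat). \(o : Nat). elimNat (\(α : Nat). Nat) o (\(q : Nat). \(t : Nat). succ t) ξ) 0 0) (\(a : Nat). \(γ : Nat). succ γ) χ) 0
  ~> elimNat (\(χ : Nat). Nat) ((\(r : Nat). \(ξ : Nat). elimNat (\(o : Nat). Nat) ξ (\(α : Nat). \(q : Nat). succ q) r) 0 0) (\(t : Nat). \(a : Nat). succ a) 0
  ~> (\(χ : Nat). \(r : Nat). elimNat (\(ξ : Nat). Nat) r (\(o : Nat). \(α : Nat). succ α) χ) 0 0
  ~> (\(χ : Nat). elimNat (\(r : Nat). Nat) χ (\(ξ : Nat). \(o : Nat). succ o) 0) 0
  ~> elimNat (\(χ : Nat). Nat) 0 (\(r : Nat). \(ξ : Nat). succ ξ) 0
  ~> 0
inferred type:
  Nat


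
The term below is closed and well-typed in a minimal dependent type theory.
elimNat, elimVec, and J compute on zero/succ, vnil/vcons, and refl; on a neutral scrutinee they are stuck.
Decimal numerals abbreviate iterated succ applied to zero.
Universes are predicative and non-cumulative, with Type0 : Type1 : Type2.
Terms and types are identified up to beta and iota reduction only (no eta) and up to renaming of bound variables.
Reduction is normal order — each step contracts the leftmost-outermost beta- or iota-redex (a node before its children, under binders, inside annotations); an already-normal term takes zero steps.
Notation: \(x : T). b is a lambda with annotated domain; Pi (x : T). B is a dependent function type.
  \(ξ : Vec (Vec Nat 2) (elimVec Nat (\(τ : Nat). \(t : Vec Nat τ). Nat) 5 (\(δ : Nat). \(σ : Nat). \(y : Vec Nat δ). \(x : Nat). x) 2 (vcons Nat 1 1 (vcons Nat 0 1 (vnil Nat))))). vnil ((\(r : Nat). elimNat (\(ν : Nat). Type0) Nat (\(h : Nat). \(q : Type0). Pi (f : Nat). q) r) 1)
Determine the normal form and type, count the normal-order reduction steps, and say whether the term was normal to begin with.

normal form:
  \(ξ : Vec (Vec Nat 2) 5). vnil (Pi (τ : Nat). Nat)
inferred type:
  Pi (ξ : Vec (Vec Nat 2) 5). Vec (Pi (τ : Nat). Nat) 0
steps to reach normal form (normal order): 16
term was already normal: no
first contracted redex: an elimVec iota-redex


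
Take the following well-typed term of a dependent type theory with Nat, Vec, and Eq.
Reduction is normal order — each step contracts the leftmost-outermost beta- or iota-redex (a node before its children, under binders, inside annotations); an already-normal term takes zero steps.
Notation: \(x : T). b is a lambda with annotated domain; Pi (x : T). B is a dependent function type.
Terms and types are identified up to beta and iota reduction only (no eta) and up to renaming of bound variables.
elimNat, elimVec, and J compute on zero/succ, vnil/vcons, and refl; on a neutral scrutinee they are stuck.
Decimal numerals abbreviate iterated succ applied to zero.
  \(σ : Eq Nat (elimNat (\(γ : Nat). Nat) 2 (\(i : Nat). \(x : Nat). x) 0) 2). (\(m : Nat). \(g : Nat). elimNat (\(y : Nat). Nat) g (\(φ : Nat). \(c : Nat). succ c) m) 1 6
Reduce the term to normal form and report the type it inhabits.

reduced normal form:
  \(σ : Eq Nat 2 2). 7
inferred type:
  Pi (σ : Eq Nat 2 2). Nat
observation: the term reaches its normal form after 7 normal-order steps.


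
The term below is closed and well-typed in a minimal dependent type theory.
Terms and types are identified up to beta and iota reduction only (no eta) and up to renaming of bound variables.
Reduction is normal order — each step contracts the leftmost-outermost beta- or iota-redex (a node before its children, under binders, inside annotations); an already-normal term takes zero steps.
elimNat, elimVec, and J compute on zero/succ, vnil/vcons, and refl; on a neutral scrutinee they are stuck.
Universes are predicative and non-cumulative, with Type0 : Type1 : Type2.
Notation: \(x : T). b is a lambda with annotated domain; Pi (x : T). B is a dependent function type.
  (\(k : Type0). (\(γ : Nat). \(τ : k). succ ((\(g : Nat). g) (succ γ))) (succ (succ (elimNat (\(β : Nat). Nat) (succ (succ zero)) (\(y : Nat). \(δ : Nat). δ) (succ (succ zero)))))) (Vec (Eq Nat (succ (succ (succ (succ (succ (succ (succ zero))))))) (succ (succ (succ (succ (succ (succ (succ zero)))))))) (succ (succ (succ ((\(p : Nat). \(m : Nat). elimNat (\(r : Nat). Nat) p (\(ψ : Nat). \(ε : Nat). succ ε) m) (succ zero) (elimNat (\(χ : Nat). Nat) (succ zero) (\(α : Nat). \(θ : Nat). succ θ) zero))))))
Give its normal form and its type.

reduced normal form:
  \(k : Vec (Eq Nat (succ (succ (succ (succ (succ (succ (succ zero))))))) (succ (succ (succ (succ (succ (succ (succ zero)))))))) (succ (succ (succ (succ (succ zero)))))). succ (succ (succ (succ (succ (succ zero)))))
inferred type:
  Pi (k : Vec (Eq Nat (succ (succ (succ (succ (succ (succ (succ zero))))))) (succ (succ (succ (succ (succ (succ (succ zero)))))))) (succ (succ (succ (succ (succ zero)))))). Nat


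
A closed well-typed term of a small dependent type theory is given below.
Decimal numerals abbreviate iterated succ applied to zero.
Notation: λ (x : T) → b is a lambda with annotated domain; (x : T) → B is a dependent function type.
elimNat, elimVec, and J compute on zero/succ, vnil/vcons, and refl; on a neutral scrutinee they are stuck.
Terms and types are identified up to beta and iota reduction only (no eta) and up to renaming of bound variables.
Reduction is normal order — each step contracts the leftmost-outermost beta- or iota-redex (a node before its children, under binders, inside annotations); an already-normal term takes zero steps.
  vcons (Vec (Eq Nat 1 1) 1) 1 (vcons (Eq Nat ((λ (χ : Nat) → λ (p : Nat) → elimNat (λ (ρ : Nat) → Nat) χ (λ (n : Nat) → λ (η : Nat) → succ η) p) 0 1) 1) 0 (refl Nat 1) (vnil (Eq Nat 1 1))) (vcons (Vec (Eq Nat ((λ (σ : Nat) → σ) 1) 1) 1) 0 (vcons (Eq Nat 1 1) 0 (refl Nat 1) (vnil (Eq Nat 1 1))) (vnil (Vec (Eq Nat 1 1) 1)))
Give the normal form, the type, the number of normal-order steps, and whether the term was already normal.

normal form:
  vcons (Vec (Eq Nat 1 1) 1) 1 (vcons (Eq Nat 1 1) 0 (refl Nat 1) (vnil (Eq Nat 1 1))) (vcons (Vec (Eq Nat 1 1) 1) 0 (vcons (Eq Nat 1 1) 0 (refl Nat 1) (vnil (Eq Nat 1 1))) (vnil (Vec (Eq Nat 1 1) 1)))
inferred type:
  Vec (Vec (Eq Nat 1 1) 1) 2
reduction steps (normal order): 7
already normal: no
first contracted redex: a beta-redex


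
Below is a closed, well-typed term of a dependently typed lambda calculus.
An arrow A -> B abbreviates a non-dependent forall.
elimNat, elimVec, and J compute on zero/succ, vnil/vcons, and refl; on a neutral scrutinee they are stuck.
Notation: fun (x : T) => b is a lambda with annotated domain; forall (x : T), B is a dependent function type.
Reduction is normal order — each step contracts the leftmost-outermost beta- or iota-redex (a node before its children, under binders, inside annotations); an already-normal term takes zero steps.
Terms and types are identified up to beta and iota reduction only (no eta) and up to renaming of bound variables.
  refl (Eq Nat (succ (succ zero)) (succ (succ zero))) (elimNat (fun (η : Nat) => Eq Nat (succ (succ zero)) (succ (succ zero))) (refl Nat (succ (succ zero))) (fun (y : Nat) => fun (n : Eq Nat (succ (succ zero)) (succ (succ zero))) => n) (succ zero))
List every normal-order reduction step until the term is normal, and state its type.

normal-order reduction sequence:
  refl (Eq Nat (succ (succ zero)) (succ (succ zero))) (elimNat (fun (η : Nat) => Eq Nat (succ (succ zero)) (succ (succ zero))) (refl Nat (succ (succ zero))) (fun (y : Nat) => fun (n : Eq Nat (succ (succ zero)) (succ (succ zero))) => n) (succ zero))
  ~> refl (Eq Nat (succ (succ zero)) (succ (succ zero))) ((fun (η : Nat) => fun (y : Eq Nat (succ (succ zero)) (succ (succ zero))) => y) zero (elimNat (fun (n : Nat) => Eq Nat (succ (succ zero)) (succ (succ zero))) (refl Nat (succ (succ zero))) (fun (s : Nat) => fun (α : Eq Nat (succ (succ zero)) (succ (succ zero))) => α) zero))
  ~> refl (Eq Nat (succ (succ zero)) (succ (succ zero))) ((fun (η : Eq Nat (succ (succ zero)) (succ (succ zero))) => η) (elimNat (fun (y : Nat) => Eq Nat (succ (succ zero)) (succ (succ zero))) (refl Nat (succ (succ zero))) (fun (n : Nat) => fun (s : Eq Nat (succ (succ zero)) (succ (succ zero))) => s) zero))
  ~> refl (Eq Nat (succ (succ zero)) (succ (succ zero))) (elimNat (fun (η : Nat) => Eq Nat (succ (succ zero)) (succ (succ zero))) (refl Nat (succ (succ zero))) (fun (y : Nat) => fun (n : Eq Nat (succ (succ zero)) (succ (succ zero))) => n) zero)
  ~> refl (Eq Nat (succ (succ zero)) (succ (succ zero))) (refl Nat (succ (succ zero)))
type:
  Eq (Eq Nat (succ (succ zero)) (succ (succ zero))) (refl Nat (succ (succ zero))) (refl Nat (succ (succ zero)))


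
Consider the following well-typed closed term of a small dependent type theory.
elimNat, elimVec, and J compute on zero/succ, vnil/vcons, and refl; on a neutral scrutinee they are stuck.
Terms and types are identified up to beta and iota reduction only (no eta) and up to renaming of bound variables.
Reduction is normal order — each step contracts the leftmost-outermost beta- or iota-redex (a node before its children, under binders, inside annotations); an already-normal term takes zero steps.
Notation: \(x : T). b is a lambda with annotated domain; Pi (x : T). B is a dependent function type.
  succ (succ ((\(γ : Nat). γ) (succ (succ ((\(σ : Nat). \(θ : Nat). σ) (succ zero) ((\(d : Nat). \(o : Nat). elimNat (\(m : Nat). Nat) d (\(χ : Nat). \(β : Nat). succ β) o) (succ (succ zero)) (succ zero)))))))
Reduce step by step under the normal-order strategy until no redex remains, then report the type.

normal-order reduction:
  succ (succ ((\(γ : Nat). γ) (succ (succ ((\(σ : Nat). \(θ : Nat). σ) (succ zero) ((\(d : Nat). \(o : Nat). elimNat (\(m : Nat). Nat) d (\(χ : Nat). \(β : Nat). succ β) o) (succ (succ zero)) (succ zero)))))))
  ~> succ (succ (succ (succ ((\(γ : Nat). \(σ : Nat). γ) (succ zero) ((\(θ : Nat). \(d : Nat). elimNat (\(o : Nat). Nat) θ (\(m : Nat). \(χ : Nat). succ χ) d) (succ (succ zero)) (succ zero))))))
  ~> succ (succ (succ (succ ((\(γ : Nat). succ zero) ((\(σ : Nat). \(θ : Nat). elimNat (\(d : Nat). Nat) σ (\(o : Nat). \(m : Nat). succ m) θ) (succ (succ zero)) (succ zero))))))
  ~> succ (succ (succ (succ (succ zero))))
inferred type:
  Nat


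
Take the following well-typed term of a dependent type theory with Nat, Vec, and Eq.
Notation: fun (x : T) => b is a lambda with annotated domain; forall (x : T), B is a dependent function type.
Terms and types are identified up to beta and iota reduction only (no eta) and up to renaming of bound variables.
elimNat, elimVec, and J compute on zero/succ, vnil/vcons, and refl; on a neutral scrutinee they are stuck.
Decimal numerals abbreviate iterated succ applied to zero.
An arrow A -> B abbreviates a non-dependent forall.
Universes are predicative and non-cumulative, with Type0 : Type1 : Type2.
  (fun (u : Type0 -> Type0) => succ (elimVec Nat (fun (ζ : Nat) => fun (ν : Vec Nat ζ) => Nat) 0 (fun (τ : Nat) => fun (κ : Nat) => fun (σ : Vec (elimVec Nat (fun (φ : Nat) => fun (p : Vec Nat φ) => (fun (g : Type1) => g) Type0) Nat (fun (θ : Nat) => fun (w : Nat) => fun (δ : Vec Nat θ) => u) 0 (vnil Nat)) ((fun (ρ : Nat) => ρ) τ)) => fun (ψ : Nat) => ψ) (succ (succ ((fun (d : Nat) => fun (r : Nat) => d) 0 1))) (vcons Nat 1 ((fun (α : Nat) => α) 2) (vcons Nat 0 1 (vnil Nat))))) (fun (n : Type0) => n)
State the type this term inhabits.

inferred type:
  Nat


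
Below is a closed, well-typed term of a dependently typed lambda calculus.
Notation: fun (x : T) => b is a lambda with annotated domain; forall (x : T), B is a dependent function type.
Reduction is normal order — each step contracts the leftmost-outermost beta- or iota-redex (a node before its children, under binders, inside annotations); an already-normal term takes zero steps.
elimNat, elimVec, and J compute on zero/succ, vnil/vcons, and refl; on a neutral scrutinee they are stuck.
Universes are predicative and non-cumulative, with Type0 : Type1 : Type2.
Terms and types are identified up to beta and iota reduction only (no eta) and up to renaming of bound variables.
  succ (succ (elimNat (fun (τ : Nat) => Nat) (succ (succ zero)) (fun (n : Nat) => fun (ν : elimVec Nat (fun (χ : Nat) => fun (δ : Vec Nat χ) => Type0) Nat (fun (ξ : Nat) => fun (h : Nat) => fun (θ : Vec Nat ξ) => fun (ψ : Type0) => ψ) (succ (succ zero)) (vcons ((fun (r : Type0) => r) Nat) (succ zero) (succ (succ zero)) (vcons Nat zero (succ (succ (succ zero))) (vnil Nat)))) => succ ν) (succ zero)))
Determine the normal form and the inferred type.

reduced normal form:
  succ (succ (succ (succ (succ zero))))
type:
  Nat


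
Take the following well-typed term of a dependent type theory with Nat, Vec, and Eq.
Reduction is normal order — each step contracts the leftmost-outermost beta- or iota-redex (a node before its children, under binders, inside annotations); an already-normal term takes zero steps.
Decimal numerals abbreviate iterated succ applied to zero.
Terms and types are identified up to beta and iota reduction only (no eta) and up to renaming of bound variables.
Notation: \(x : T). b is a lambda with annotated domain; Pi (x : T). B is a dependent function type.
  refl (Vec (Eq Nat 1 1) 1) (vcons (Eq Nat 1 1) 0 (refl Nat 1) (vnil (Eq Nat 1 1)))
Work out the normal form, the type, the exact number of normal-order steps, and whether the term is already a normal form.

resulting normal form:
  refl (Vec (Eq Nat 1 1) 1) (vcons (Eq Nat 1 1) 0 (refl Nat 1) (vnil (Eq Nat 1 1)))
the term's type:
  Eq (Vec (Eq Nat 1 1) 1) (vcons (Eq Nat 1 1) 0 (refl Nat 1) (vnil (Eq Nat 1 1))) (vcons (Eq Nat 1 1) 0 (refl Nat 1) (vnil (Eq Nat 1 1)))
steps to reach normal form (normal order): 0
term was already normal: yes


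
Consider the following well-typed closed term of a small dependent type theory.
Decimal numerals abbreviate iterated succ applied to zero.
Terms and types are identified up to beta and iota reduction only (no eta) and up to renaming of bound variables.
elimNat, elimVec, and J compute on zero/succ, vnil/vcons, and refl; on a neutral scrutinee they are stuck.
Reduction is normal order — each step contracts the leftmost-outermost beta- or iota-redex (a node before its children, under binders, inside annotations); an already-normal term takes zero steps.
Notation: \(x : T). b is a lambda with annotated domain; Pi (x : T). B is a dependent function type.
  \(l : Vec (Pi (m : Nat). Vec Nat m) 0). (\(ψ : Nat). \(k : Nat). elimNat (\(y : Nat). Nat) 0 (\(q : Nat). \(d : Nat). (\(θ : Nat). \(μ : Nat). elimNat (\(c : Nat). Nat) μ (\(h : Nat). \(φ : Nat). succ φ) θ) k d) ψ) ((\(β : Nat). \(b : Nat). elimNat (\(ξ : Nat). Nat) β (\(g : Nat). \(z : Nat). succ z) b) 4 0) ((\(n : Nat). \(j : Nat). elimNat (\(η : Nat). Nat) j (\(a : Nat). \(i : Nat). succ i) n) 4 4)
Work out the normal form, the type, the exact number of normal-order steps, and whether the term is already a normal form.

normal form:
  \(l : Vec (Pi (m : Nat). Vec Nat m) 0). 32
the term's type:
  Pi (l : Vec (Pi (m : Nat). Vec Nat m) 0). Nat
normal-order step count: 60
term was already normal: no
first redex: a beta-redex


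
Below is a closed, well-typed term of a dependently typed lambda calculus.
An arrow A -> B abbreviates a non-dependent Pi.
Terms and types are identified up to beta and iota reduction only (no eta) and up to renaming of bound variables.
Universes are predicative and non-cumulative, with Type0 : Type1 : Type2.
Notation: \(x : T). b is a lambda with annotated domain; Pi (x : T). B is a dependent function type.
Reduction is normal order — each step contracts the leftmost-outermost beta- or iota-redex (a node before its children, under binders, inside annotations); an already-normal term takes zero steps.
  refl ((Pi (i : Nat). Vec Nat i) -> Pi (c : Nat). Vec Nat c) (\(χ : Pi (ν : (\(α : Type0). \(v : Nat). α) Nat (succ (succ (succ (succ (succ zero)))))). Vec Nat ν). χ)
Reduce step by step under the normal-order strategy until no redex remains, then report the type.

normal-order reduction sequence:
  refl ((Pi (i : Nat). Vec Nat i) -> Pi (c : Nat). Vec Nat c) (\(χ : Pi (ν : (\(α : Type0). \(v : Nat). α) Nat (succ (succ (succ (succ (succ zero)))))). Vec Nat ν). χ)
  ~> refl ((Pi (i : Nat). Vec Nat i) -> Pi (c : Nat). Vec Nat c) (\(χ : Pi (ν : (\(α : Nat). Nat) (succ (succ (succ (succ (succ zero)))))). Vec Nat ν). χ)
  ~> refl ((Pi (i : Nat). Vec Nat i) -> Pi (c : Nat). Vec Nat c) (\(χ : Pi (ν : Nat). Vec Nat ν). χ)
the term's type:
  Eq ((Pi (i : Nat). Vec Nat i) -> Pi (c : Nat). Vec Nat c) (\(χ : Pi (ν : Nat). Vec Nat ν). χ) (\(α : Pi (v : Nat). Vec Nat v). α)


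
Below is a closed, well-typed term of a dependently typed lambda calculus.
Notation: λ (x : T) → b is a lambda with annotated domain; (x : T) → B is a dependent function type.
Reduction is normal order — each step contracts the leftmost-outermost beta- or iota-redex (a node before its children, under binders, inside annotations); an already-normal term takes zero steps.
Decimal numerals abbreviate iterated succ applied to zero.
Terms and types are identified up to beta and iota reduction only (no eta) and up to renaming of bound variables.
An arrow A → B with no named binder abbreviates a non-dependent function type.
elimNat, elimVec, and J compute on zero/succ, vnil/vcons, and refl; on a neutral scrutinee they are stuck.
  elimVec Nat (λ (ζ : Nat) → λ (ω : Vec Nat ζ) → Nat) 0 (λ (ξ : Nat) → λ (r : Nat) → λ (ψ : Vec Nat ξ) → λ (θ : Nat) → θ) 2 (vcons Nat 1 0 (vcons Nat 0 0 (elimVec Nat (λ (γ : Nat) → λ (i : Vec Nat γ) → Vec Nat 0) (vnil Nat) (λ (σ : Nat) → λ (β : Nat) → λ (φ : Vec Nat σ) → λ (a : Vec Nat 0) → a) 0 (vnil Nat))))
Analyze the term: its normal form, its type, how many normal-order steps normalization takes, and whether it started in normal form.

normal form:
  0
the term's type:
  Nat
steps to reach normal form (normal order): 12
already normal: no
first redex: an elimVec iota-redex


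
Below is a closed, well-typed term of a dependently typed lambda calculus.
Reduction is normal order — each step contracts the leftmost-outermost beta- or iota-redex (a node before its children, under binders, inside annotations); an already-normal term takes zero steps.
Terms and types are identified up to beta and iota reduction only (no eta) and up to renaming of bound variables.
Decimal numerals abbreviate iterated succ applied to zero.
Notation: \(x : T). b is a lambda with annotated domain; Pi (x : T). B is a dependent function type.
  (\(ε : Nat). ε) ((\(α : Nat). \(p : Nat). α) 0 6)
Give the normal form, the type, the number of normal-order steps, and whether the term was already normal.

normal form:
  0
inferred type:
  Nat
reduction steps (normal order): 3
started in normal form: no
first redex: a beta-redex


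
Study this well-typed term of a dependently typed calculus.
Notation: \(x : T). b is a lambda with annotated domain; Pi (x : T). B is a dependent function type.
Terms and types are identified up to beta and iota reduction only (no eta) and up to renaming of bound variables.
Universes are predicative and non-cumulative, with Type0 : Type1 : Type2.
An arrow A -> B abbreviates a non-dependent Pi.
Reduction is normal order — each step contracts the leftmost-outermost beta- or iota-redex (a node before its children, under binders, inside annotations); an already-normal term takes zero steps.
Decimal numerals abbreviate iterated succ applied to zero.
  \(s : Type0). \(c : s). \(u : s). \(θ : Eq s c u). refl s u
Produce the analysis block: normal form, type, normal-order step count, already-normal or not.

reduced normal form:
  \(s : Type0). \(c : s). \(u : s). \(θ : Eq s c u). refl s u
inferred type:
  Pi (s : Type0). Pi (c : s). Pi (u : s). Eq s c u -> Eq s u u
reduction steps (normal order): 0
already normal: yes


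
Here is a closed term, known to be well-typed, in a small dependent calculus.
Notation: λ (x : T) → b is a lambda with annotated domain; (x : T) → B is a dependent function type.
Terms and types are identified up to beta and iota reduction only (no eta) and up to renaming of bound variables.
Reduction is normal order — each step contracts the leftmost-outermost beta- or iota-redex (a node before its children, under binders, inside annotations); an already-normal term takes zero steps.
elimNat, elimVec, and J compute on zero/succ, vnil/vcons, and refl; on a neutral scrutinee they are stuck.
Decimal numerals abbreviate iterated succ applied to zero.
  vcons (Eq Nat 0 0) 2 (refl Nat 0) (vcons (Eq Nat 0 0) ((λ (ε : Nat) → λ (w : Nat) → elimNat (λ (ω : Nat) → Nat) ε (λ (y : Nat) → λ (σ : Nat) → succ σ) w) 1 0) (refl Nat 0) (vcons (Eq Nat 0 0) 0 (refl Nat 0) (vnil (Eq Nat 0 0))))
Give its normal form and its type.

reduced normal form:
  vcons (Eq Nat 0 0) 2 (refl Nat 0) (vcons (Eq Nat 0 0) 1 (refl Nat 0) (vcons (Eq Nat 0 0) 0 (refl Nat 0) (vnil (Eq Nat 0 0))))
inferred type:
  Vec (Eq Nat 0 0) 3
observation: the leftmost-outermost redex is a beta-redex, and normalization takes 3 steps.


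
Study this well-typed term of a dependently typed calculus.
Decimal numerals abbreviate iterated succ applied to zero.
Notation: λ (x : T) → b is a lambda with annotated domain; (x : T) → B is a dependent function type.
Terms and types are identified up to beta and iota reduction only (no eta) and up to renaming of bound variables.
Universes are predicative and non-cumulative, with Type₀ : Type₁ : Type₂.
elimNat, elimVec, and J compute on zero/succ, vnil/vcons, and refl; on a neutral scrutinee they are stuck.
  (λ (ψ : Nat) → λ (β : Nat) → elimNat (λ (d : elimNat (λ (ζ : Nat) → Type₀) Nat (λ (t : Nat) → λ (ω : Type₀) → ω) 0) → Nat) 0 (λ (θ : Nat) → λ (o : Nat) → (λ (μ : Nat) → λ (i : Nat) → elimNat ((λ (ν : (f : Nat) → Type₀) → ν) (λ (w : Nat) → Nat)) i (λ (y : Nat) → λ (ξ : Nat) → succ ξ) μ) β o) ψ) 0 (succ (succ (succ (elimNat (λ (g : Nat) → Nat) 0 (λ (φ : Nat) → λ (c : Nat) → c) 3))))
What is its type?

inferred type:
  Nat


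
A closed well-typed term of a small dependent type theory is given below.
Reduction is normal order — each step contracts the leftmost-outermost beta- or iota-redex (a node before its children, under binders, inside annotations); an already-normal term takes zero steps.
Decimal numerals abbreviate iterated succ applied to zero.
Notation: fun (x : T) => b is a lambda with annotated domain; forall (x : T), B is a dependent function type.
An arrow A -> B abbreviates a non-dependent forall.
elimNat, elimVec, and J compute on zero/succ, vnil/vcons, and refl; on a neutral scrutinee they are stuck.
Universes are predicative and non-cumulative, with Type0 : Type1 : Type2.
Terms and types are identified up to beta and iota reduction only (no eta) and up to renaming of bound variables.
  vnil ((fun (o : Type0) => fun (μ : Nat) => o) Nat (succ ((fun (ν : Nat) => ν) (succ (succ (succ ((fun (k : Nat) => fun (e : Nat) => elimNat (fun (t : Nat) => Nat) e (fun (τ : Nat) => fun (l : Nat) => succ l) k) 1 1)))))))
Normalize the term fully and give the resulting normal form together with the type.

reduced normal form:
  vnil Nat
inferred type:
  Vec Nat 0
observation: reduction starts at a beta-redex, and 2 normal-order steps reach the normal form.


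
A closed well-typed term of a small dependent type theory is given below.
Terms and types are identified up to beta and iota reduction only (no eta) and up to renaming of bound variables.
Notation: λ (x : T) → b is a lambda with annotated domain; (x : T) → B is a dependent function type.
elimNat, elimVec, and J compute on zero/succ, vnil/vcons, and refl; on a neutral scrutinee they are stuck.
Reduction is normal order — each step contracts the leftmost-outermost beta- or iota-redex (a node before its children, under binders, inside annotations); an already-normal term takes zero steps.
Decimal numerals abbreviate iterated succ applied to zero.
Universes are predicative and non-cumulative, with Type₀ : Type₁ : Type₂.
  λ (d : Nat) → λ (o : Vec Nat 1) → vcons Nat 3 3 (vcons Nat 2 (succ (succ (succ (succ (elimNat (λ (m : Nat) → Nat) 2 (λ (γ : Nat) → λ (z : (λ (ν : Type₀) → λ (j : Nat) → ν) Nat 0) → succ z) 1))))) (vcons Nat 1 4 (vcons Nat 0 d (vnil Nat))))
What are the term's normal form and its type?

reduced normal form:
  λ (d : Nat) → λ (o : Vec Nat 1) → vcons Nat 3 3 (vcons Nat 2 7 (vcons Nat 1 4 (vcons Nat 0 d (vnil Nat))))
type:
  (d : Nat) → (o : Vec Nat 1) → Vec Nat 4


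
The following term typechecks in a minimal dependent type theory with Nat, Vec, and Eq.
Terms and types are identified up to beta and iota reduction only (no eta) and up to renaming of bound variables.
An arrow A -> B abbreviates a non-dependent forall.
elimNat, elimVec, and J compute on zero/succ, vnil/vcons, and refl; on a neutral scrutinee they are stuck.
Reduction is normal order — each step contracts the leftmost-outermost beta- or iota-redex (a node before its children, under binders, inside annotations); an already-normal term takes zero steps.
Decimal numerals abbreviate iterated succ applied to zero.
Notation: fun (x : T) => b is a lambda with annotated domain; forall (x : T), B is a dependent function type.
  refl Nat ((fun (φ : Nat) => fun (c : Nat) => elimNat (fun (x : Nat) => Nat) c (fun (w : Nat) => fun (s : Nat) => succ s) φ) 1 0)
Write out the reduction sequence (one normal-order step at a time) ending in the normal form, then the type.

normal-order reduction sequence:
  refl Nat ((fun (φ : Nat) => fun (c : Nat) => elimNat (fun (x : Nat) => Nat) c (fun (w : Nat) => fun (s : Nat) => succ s) φ) 1 0)
  ~> refl Nat ((fun (φ : Nat) => elimNat (fun (c : Nat) => Nat) φ (fun (x : Nat) => fun (w : Nat) => succ w) 1) 0)
  ~> refl Nat (elimNat (fun (φ : Nat) => Nat) 0 (fun (c : Nat) => fun (x : Nat) => succ x) 1)
  ~> refl Nat ((fun (φ : Nat) => fun (c : Nat) => succ c) 0 (elimNat (fun (x : Nat) => Nat) 0 (fun (w : Nat) => fun (s : Nat) => succ s) 0))
  ~> refl Nat ((fun (φ : Nat) => succ φ) (elimNat (fun (c : Nat) => Nat) 0 (fun (x : Nat) => fun (w : Nat) => succ w) 0))
  ~> refl Nat (succ (elimNat (fun (φ : Nat) => Nat) 0 (fun (c : Nat) => fun (x : Nat) => succ x) 0))
  ~> refl Nat 1
inferred type:
  Eq Nat 1 1


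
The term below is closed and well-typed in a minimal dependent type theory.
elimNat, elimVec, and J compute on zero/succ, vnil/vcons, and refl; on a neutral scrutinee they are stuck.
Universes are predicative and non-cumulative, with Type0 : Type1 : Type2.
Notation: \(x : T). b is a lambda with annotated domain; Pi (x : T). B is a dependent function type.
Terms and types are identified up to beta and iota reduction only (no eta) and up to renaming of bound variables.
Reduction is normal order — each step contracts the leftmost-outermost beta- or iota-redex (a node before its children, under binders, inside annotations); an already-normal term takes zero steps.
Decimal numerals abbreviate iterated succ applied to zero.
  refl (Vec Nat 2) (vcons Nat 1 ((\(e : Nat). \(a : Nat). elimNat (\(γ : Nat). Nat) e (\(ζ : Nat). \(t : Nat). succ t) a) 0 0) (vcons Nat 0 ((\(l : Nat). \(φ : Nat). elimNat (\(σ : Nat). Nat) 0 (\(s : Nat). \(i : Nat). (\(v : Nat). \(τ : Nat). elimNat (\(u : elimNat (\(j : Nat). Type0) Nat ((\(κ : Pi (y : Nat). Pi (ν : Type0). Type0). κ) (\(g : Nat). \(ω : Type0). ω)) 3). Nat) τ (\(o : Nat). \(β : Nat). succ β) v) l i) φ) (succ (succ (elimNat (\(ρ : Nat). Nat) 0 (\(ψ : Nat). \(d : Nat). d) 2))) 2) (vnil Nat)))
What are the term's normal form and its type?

resulting normal form:
  refl (Vec Nat 2) (vcons Nat 1 0 (vcons Nat 0 4 (vnil Nat)))
type:
  Eq (Vec Nat 2) (vcons Nat 1 0 (vcons Nat 0 4 (vnil Nat))) (vcons Nat 1 0 (vcons Nat 0 4 (vnil Nat)))


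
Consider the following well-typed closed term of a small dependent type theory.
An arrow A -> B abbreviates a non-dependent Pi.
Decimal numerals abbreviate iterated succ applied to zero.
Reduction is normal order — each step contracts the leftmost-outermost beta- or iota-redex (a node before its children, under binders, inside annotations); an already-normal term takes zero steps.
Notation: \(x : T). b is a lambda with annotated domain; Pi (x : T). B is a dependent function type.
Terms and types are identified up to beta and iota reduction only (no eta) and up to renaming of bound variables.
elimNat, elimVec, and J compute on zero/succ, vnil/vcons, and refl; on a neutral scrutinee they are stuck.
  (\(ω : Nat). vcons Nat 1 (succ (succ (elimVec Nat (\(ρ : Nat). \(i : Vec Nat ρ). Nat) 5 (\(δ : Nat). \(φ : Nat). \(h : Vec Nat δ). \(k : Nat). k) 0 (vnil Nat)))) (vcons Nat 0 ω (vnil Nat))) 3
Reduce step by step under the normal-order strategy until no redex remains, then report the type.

normal-order reduction:
  (\(ω : Nat). vcons Nat 1 (succ (succ (elimVec Nat (\(ρ : Nat). \(i : Vec Nat ρ). Nat) 5 (\(δ : Nat). \(φ : Nat). \(h : Vec Nat δ). \(k : Nat). k) 0 (vnil Nat)))) (vcons Nat 0 ω (vnil Nat))) 3
  ~> vcons Nat 1 (succ (succ (elimVec Nat (\(ω : Nat). \(ρ : Vec Nat ω). Nat) 5 (\(i : Nat). \(δ : Nat). \(φ : Vec Nat i). \(h : Nat). h) 0 (vnil Nat)))) (vcons Nat 0 3 (vnil Nat))
  ~> vcons Nat 1 7 (vcons Nat 0 3 (vnil Nat))
type:
  Vec Nat 2


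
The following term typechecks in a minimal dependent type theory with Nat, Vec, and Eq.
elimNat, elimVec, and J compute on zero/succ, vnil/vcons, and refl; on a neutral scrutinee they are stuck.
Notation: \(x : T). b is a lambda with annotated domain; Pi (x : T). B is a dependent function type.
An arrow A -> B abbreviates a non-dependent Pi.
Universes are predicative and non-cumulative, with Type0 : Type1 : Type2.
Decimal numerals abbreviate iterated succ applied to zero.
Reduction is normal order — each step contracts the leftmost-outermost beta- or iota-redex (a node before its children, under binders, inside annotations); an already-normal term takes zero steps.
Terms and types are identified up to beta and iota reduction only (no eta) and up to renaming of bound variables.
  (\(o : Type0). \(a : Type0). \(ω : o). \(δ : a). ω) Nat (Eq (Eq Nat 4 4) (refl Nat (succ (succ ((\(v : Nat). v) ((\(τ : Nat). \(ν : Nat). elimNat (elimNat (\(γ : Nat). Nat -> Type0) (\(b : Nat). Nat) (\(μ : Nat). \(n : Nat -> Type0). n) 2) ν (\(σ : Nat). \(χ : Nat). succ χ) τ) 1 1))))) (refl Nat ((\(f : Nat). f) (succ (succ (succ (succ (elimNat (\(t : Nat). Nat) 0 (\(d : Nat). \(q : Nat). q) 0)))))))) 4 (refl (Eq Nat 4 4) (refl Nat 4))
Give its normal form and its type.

reduced normal form:
  4
inferred type:
  Nat
observation: contracting a beta-redex first, the term normalizes in 4 steps.


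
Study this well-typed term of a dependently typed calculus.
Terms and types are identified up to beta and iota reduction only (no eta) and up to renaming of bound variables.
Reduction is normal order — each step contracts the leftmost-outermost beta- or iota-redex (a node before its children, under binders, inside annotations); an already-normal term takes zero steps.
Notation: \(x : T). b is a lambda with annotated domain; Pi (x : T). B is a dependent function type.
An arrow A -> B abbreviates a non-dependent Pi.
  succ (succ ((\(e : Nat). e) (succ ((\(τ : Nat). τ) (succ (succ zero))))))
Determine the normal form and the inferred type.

normal form:
  succ (succ (succ (succ (succ zero))))
inferred type:
  Nat


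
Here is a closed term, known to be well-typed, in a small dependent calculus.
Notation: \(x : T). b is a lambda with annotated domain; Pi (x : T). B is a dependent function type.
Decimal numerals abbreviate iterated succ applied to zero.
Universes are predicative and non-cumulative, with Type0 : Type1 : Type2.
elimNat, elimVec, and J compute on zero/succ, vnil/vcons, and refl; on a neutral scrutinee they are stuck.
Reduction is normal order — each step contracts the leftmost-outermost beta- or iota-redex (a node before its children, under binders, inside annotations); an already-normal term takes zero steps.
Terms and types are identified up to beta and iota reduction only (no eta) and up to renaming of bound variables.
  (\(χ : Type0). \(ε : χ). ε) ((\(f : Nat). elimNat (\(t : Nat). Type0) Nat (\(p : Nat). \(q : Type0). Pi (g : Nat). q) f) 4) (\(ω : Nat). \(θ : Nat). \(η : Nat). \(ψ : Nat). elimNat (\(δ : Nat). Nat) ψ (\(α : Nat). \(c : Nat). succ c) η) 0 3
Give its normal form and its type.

normal form:
  \(χ : Nat). \(ε : Nat). elimNat (\(f : Nat). Nat) ε (\(t : Nat). \(p : Nat). succ p) χ
type:
  Pi (χ : Nat). Pi (ε : Nat). Nat
observation: 4 normal-order steps separate the term from its normal form.


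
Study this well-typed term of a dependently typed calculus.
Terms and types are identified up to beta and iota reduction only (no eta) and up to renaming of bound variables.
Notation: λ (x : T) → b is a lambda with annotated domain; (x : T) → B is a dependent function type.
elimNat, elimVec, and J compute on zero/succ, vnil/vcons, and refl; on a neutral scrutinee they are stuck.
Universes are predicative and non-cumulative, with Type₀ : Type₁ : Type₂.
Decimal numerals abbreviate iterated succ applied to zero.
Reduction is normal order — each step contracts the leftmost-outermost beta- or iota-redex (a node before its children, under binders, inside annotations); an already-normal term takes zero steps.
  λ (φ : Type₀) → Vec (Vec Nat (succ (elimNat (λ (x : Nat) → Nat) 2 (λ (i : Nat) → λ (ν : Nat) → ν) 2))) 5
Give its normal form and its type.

resulting normal form:
  λ (φ : Type₀) → Vec (Vec Nat 3) 5
inferred type:
  (φ : Type₀) → Type₀


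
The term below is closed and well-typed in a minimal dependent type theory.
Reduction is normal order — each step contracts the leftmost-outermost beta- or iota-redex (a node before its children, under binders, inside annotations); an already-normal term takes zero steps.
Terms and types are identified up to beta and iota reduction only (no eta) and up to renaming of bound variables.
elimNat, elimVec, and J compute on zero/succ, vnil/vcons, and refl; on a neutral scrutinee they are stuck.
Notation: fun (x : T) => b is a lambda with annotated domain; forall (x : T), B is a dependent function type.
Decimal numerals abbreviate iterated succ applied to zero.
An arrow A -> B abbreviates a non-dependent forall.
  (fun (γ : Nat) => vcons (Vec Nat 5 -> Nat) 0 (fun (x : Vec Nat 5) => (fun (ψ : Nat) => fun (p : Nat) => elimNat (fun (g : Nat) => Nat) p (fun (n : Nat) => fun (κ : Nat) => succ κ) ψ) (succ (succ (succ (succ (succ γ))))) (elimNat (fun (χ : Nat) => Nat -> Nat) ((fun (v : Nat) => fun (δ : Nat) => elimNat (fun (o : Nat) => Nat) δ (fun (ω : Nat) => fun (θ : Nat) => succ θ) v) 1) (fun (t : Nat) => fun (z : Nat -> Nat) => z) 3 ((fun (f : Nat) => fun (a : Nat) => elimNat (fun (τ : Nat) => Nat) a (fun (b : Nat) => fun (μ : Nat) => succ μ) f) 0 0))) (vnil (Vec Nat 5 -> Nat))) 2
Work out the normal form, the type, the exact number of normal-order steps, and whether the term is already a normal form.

reduced normal form:
  vcons (Vec Nat 5 -> Nat) 0 (fun (γ : Vec Nat 5) => 8) (vnil (Vec Nat 5 -> Nat))
the term's type:
  Vec (Vec Nat 5 -> Nat) 1
steps to reach normal form (normal order): 44
term was already normal: no
first redex: a beta-redex


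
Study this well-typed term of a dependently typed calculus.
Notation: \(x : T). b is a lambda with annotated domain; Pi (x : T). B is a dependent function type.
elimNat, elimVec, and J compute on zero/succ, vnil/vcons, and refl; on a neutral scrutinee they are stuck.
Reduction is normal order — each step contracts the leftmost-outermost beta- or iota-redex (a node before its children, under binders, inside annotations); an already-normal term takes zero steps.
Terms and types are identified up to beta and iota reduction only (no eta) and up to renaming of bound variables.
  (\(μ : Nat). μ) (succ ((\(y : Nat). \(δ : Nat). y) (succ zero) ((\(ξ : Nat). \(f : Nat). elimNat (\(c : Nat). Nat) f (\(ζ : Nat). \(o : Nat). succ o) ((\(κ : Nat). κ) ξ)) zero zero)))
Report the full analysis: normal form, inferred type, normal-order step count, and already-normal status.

resulting normal form:
  succ (succ zero)
the term's type:
  Nat
reduction steps (normal order): 3
already normal: no
first contracted redex: a beta-redex


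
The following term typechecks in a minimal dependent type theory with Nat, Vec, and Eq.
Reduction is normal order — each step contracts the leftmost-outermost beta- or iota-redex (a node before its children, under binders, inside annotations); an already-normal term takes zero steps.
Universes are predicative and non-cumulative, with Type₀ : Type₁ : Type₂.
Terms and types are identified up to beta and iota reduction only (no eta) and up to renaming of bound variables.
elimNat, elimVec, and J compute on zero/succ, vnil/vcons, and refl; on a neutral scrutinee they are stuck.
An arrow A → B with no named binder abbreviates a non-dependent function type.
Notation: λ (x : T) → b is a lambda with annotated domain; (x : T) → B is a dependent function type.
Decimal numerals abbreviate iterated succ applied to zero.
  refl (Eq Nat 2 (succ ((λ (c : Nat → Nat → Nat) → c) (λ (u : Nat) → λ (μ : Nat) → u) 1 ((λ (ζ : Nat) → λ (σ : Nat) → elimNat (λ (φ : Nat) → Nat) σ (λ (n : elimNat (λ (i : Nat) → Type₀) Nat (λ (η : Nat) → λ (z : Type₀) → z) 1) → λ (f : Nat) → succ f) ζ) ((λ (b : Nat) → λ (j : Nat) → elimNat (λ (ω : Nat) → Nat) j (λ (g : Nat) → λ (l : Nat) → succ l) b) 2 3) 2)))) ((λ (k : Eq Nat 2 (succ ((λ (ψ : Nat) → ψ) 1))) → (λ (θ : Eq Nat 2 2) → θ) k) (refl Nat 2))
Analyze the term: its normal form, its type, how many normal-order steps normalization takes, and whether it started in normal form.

resulting normal form:
  refl (Eq Nat 2 2) (refl Nat 2)
type:
  Eq (Eq Nat 2 2) (refl Nat 2) (refl Nat 2)
steps to reach normal form (normal order): 5
already normal: no
first redex: a beta-redex
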